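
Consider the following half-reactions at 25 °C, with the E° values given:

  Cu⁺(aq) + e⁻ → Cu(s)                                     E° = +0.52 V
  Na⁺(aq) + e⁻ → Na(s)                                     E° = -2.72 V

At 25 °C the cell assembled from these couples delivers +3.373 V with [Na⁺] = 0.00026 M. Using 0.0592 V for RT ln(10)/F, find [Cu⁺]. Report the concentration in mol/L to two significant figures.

0.046 M

Cu⁺/Cu is the cathode, Na⁺/Na the anode: E°cell = +3.24 V, n = 1.
Overall reaction: Cu⁺(aq) + Na(s) → Cu(s) + Na⁺(aq); Q = [Na⁺]^1/[Cu⁺]^1.
From E = E° − (0.0592/n) log Q: log Q = (E° − E)·n/0.0592 = (+3.24 − (+3.373))·1/0.0592 = -2.2466.
So 1·log[Cu⁺] = 1·log(0.00026) − log Q = -3.5850 − (-2.2466) = -1.3384; [Cu⁺] = 10^(-1.3384) ≈ 0.046 M.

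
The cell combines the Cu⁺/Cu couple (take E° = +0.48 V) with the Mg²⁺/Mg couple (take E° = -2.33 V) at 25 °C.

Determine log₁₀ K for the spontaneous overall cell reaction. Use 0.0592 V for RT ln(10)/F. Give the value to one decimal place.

Cathode: Cu⁺/Cu; anode: Mg²⁺/Mg. E°cell = +2.81 V, n = 2.
log K = nE°cell / 0.0592 = (2)(+2.81) / 0.0592 = 94.9.

94.9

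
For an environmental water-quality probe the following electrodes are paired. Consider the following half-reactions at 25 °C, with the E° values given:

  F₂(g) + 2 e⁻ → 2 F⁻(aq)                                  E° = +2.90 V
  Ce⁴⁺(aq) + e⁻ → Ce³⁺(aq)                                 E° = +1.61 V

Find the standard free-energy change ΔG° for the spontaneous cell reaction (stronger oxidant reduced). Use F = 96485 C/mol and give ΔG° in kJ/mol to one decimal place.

F₂/F⁻ (E° = +2.90 V) is the cathode; Ce⁴⁺/Ce³⁺ (E° = +1.61 V) is the anode, so E°cell = +1.29 V.
Balancing electrons gives n = 2 (lcm of 2 and 1).
ΔG° = −nFE° = −(2)(96485)(+1.29) = -248,931 J = -248.9 kJ/mol.

-248.9 kJ/mol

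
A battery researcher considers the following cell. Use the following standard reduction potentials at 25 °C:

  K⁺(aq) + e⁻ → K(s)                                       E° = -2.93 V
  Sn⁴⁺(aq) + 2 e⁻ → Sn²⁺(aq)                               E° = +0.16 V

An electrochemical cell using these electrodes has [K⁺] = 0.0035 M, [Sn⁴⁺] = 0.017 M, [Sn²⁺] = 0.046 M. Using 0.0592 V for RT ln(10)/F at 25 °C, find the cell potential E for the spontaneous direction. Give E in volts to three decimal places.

+3.223 V

Sn⁴⁺/Sn²⁺ is the cathode (higher E°), K⁺/K the anode: E°cell = +0.16 − (-2.93) = +3.09 V, n = 2.
Overall: Sn⁴⁺(aq) + 2 K(s) → Sn²⁺(aq) + 2 K⁺(aq)
Q = [Sn²⁺]·[K⁺]^2 / ([Sn⁴⁺]); log Q = -4.480.
E = E° − (0.0592/n) log Q = +3.09 − (0.0592/2)(-4.480) = +3.223 V.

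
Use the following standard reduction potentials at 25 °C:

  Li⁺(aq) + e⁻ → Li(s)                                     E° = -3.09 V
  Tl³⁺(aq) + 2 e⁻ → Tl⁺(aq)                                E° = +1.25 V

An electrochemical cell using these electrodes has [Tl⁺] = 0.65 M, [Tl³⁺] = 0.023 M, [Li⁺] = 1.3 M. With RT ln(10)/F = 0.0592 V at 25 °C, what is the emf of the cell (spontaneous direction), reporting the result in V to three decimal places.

+4.290 V

Tl³⁺/Tl⁺ is the cathode (higher E°), Li⁺/Li the anode: E°cell = +1.25 − (-3.09) = +4.34 V, n = 2.
Overall: Tl³⁺(aq) + 2 Li(s) → Tl⁺(aq) + 2 Li⁺(aq)
Q = [Tl⁺]·[Li⁺]^2 / ([Tl³⁺]); log Q = 1.679.
E = E° − (0.0592/n) log Q = +4.34 − (0.0592/2)(1.679) = +4.290 V.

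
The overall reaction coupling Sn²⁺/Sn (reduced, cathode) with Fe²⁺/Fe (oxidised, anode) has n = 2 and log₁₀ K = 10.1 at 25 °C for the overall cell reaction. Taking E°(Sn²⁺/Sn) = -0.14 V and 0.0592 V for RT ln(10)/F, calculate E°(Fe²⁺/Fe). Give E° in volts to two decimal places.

E°cell = (0.0592/n)·log K = (0.0592/2)(10.1) = +0.299 V.
Since Sn²⁺/Sn is the cathode and Fe²⁺/Fe the anode, E°cell = E°(Sn²⁺/Sn) − E°(Fe²⁺/Fe).
So E°(Fe²⁺/Fe) = E°(Sn²⁺/Sn) − E°cell = (-0.14) − (+0.299) = -0.44 V.

-0.44 V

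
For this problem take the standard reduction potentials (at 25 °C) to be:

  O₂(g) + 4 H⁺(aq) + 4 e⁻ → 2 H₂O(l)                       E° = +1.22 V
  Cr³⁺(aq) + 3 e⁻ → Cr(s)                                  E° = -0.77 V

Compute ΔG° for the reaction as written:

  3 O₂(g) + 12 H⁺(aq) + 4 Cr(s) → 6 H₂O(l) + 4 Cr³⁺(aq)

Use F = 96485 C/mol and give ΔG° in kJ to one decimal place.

As written, O₂/H₂O is reduced (cathode) and Cr³⁺/Cr is oxidised (anode), so E°cell = (+1.22) − (-0.77) = +1.99 V.
Balancing electrons gives n = 12.
ΔG° = −nFE° = −(12)(96485)(+1.99) = -2,304,062 J = -2304.1 kJ.

-2304.1 kJ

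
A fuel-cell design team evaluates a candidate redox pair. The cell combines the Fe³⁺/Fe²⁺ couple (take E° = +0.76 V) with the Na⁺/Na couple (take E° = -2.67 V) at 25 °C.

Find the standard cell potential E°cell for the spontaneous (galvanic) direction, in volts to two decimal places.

+3.43 V

The Fe³⁺/Fe²⁺ couple has the higher reduction potential, so it is the cathode; Na⁺/Na is oxidised at the anode.
E°cell = E°(cathode) − E°(anode) = (+0.76) − (-2.67) = +3.43 V.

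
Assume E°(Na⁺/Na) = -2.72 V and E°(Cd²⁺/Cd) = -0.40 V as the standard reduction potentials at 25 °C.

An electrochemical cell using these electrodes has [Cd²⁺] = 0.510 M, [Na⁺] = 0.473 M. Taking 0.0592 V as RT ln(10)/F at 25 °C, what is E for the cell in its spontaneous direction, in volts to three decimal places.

+2.331 V

Cd²⁺/Cd is the cathode (higher E°), Na⁺/Na the anode: E°cell = -0.40 − (-2.72) = +2.32 V, n = 2.
Overall: Cd²⁺(aq) + 2 Na(s) → Cd(s) + 2 Na⁺(aq)
Q = [Na⁺]^2 / ([Cd²⁺]); log Q = -0.358.
E = E° − (0.0592/n) log Q = +2.32 − (0.0592/2)(-0.358) = +2.331 V.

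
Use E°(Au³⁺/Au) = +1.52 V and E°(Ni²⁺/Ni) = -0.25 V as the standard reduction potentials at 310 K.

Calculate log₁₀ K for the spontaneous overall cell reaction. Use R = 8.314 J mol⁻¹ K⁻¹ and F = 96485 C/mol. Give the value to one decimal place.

Cathode: Au³⁺/Au; anode: Ni²⁺/Ni. E°cell = (+1.52) − (-0.25) = +1.77 V, with n = 6.
ΔG° = −nFE° = −RT ln K, so ln K = nFE°/(RT) = (6)(96485)(+1.77) / ((8.314)(310)) = 397.569.
log₁₀ K = 397.569 / ln 10 = 172.7.

172.7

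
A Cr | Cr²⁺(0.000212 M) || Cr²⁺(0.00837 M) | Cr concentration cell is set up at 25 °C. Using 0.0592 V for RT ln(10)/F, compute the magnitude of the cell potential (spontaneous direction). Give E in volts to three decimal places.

For a concentration cell E°cell = 0. The 0.00837 M side is the cathode (reduction is favoured where [Cr²⁺] is higher).
With n = 2, E = −(0.0592/2) log([Cr²⁺]ₐₙ/[Cr²⁺]꜀ₐₜ) = −(0.0592/2) log(0.000212/0.00837) = −(0.0592/2)(-1.596) = +0.047 V.

+0.047 V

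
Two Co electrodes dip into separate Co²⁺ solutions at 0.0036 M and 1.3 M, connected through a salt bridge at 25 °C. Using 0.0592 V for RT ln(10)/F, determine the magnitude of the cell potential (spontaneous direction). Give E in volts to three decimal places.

For a concentration cell E°cell = 0. The 1.3 M side is the cathode (reduction is favoured where [Co²⁺] is higher).
With n = 2, E = −(0.0592/2) log([Co²⁺]ₐₙ/[Co²⁺]꜀ₐₜ) = −(0.0592/2) log(0.0036/1.3) = −(0.0592/2)(-2.558) = +0.076 V.

+0.076 V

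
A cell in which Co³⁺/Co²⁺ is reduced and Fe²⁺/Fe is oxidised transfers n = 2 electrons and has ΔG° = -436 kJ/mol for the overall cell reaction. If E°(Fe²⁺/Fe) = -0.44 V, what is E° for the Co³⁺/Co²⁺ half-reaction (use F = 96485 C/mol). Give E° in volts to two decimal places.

+1.82 V

E°cell = −ΔG°/(nF) = −(-436×10³)/((2)(96485)) = +2.259 V.
Since Co³⁺/Co²⁺ is the cathode and Fe²⁺/Fe the anode, E°cell = E°(Co³⁺/Co²⁺) − E°(Fe²⁺/Fe).
So E°(Co³⁺/Co²⁺) = E°cell + E°(Fe²⁺/Fe) = +2.259 + (-0.44) = +1.82 V.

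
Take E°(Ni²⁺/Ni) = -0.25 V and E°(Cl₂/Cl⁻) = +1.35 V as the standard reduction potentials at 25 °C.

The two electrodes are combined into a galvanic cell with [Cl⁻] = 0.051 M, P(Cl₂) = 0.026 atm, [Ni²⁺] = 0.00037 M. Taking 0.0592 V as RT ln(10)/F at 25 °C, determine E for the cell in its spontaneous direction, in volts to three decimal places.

+1.731 V

Cl₂/Cl⁻ is the cathode (higher E°), Ni²⁺/Ni the anode: E°cell = +1.35 − (-0.25) = +1.60 V, n = 2.
Overall: Cl₂(g) + Ni(s) → 2 Cl⁻(aq) + Ni²⁺(aq)
Q = [Cl⁻]^2·[Ni²⁺] / (P(Cl₂)); log Q = -4.432.
E = E° − (0.0592/n) log Q = +1.60 − (0.0592/2)(-4.432) = +1.731 V.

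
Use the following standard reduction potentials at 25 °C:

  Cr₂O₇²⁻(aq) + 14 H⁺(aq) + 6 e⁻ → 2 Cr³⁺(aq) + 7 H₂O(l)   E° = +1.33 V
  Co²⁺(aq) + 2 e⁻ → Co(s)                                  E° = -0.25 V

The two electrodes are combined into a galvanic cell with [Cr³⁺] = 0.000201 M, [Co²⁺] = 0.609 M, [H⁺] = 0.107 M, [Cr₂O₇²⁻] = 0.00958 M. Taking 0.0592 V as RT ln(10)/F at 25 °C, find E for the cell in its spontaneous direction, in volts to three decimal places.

+1.505 V

Cr₂O₇²⁻/Cr³⁺ is the cathode (higher E°), Co²⁺/Co the anode: E°cell = +1.33 − (-0.25) = +1.58 V, n = 6.
Overall: Cr₂O₇²⁻(aq) + 14 H⁺(aq) + 3 Co(s) → 2 Cr³⁺(aq) + 7 H₂O(l) + 3 Co²⁺(aq)
Q = [Cr³⁺]^2·[Co²⁺]^3 / ([Cr₂O₇²⁻]·[H⁺]^14); log Q = 7.568.
E = E° − (0.0592/n) log Q = +1.58 − (0.0592/6)(7.568) = +1.505 V.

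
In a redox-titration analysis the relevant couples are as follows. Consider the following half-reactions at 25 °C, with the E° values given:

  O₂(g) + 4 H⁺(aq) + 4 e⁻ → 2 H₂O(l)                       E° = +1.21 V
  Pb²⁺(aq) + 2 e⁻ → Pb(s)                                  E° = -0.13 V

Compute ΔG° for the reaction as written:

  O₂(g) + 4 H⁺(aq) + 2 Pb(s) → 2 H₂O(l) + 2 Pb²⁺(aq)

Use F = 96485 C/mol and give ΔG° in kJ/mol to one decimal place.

As written, O₂/H₂O is reduced (cathode) and Pb²⁺/Pb is oxidised (anode), so E°cell = (+1.21) − (-0.13) = +1.34 V.
Balancing electrons gives n = 4.
ΔG° = −nFE° = −(4)(96485)(+1.34) = -517,160 J = -517.2 kJ/mol.

-517.2 kJ/mol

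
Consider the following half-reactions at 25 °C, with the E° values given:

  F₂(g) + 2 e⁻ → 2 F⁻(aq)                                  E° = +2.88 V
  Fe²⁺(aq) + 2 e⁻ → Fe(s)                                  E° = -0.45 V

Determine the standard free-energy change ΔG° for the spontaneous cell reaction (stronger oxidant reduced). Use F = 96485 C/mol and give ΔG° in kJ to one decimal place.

-642.6 kJ

F₂/F⁻ (E° = +2.88 V) is the cathode; Fe²⁺/Fe (E° = -0.45 V) is the anode, so E°cell = +3.33 V.
Balancing electrons gives n = 2 (lcm of 2 and 2).
ΔG° = −nFE° = −(2)(96485)(+3.33) = -642,590 J = -642.6 kJ.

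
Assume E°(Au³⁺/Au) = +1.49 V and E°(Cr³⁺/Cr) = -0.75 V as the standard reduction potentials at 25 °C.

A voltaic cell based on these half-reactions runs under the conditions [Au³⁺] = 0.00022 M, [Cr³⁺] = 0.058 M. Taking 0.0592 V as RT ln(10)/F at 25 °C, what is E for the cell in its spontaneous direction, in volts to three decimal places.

+2.192 V

Au³⁺/Au is the cathode (higher E°), Cr³⁺/Cr the anode: E°cell = +1.49 − (-0.75) = +2.24 V, n = 3.
Overall: Au³⁺(aq) + Cr(s) → Au(s) + Cr³⁺(aq)
Q = [Cr³⁺] / ([Au³⁺]); log Q = 2.421.
E = E° − (0.0592/n) log Q = +2.24 − (0.0592/3)(2.421) = +2.192 V.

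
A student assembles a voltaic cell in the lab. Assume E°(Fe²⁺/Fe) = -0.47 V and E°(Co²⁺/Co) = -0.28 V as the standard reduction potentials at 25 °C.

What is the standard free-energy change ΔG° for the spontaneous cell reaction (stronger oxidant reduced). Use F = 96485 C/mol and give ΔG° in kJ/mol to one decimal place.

-36.7 kJ/mol

Co²⁺/Co (E° = -0.28 V) is the cathode; Fe²⁺/Fe (E° = -0.47 V) is the anode, so E°cell = +0.19 V.
Balancing electrons gives n = 2 (lcm of 2 and 2).
ΔG° = −nFE° = −(2)(96485)(+0.19) = -36,664 J = -36.7 kJ/mol.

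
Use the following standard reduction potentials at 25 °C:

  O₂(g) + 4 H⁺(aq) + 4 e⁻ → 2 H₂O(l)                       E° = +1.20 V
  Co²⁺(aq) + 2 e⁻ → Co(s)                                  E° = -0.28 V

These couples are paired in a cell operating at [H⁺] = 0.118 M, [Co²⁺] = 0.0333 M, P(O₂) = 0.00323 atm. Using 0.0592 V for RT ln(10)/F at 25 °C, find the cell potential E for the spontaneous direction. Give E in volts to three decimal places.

+1.432 V

O₂/H₂O is the cathode (higher E°), Co²⁺/Co the anode: E°cell = +1.20 − (-0.28) = +1.48 V, n = 4.
Overall: O₂(g) + 4 H⁺(aq) + 2 Co(s) → 2 H₂O(l) + 2 Co²⁺(aq)
Q = [Co²⁺]^2 / (P(O₂)·[H⁺]^4); log Q = 3.248.
E = E° − (0.0592/n) log Q = +1.48 − (0.0592/4)(3.248) = +1.432 V.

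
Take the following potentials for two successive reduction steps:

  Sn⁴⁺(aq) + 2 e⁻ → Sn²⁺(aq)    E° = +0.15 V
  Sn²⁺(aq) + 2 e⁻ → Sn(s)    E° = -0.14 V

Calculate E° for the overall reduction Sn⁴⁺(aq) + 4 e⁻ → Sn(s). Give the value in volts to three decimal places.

+0.005 V

Adding the free-energy changes (−nFE°) of the two steps gives −n₃FE°₃ = −n₁FE°₁ − n₂FE°₂.
E°₃ = (2×+0.15 + 2×-0.14) / 4 = (+0.020) / 4 = +0.005 V.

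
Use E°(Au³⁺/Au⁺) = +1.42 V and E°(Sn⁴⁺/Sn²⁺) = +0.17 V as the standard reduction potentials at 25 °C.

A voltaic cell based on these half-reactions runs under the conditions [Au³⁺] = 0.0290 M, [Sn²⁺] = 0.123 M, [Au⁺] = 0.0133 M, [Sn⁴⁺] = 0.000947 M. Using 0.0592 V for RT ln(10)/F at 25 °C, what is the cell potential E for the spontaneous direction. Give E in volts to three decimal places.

+1.323 V

Au³⁺/Au⁺ is the cathode (higher E°), Sn⁴⁺/Sn²⁺ the anode: E°cell = +1.42 − (+0.17) = +1.25 V, n = 2.
Overall: Au³⁺(aq) + Sn²⁺(aq) → Au⁺(aq) + Sn⁴⁺(aq)
Q = [Au⁺]·[Sn⁴⁺] / ([Au³⁺]·[Sn²⁺]); log Q = -2.452.
E = E° − (0.0592/n) log Q = +1.25 − (0.0592/2)(-2.452) = +1.323 V.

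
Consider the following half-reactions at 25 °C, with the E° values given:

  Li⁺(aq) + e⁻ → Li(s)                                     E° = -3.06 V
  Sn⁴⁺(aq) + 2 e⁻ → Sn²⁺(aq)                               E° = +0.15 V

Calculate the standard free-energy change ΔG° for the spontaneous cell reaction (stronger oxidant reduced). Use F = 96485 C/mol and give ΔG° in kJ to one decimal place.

-619.4 kJ

Sn⁴⁺/Sn²⁺ (E° = +0.15 V) is the cathode; Li⁺/Li (E° = -3.06 V) is the anode, so E°cell = +3.21 V.
Balancing electrons gives n = 2 (lcm of 2 and 1).
ΔG° = −nFE° = −(2)(96485)(+3.21) = -619,434 J = -619.4 kJ.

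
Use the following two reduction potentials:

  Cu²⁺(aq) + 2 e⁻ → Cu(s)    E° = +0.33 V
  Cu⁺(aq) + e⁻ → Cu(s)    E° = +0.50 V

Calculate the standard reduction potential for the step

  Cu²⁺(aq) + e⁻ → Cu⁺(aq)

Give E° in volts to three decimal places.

+0.160 V

Sequential free energies add, so n₃E°₃ = n₁E°₁ + n₂E°₂.
With n₃ = 2, and the known step contributing 1×(+0.50) V, the unknown satisfies 1·E° = 2×(+0.33) − 1×(+0.50) = +0.160.
E° = +0.160 / 1 = +0.160 V.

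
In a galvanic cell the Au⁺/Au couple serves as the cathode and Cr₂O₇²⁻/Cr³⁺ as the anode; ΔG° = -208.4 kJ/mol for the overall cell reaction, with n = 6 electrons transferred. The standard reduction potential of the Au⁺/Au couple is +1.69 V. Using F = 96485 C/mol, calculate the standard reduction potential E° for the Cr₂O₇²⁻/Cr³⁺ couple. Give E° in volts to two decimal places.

+1.33 V

E°cell = −ΔG°/(nF) = −(-208.4×10³)/((6)(96485)) = +0.360 V.
Since Au⁺/Au is the cathode and Cr₂O₇²⁻/Cr³⁺ the anode, E°cell = E°(Au⁺/Au) − E°(Cr₂O₇²⁻/Cr³⁺).
So E°(Cr₂O₇²⁻/Cr³⁺) = E°(Au⁺/Au) − E°cell = (+1.69) − (+0.360) = +1.33 V.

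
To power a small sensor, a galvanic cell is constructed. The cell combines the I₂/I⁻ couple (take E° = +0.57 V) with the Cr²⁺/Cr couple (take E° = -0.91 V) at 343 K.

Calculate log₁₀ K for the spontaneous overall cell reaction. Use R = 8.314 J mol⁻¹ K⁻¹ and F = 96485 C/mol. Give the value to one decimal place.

43.5

Cathode: I₂/I⁻; anode: Cr²⁺/Cr. E°cell = (+0.57) − (-0.91) = +1.48 V, with n = 2.
ΔG° = −nFE° = −RT ln K, so ln K = nFE°/(RT) = (2)(96485)(+1.48) / ((8.314)(343)) = 100.149.
log₁₀ K = 100.149 / ln 10 = 43.5.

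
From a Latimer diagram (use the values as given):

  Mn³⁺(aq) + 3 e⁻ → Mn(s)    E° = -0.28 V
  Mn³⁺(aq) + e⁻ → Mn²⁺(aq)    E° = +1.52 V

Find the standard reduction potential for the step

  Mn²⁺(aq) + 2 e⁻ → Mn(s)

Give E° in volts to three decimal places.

-1.180 V

Sequential free energies add, so n₃E°₃ = n₁E°₁ + n₂E°₂.
With n₃ = 3, and the known step contributing 1×(+1.52) V, the unknown satisfies 2·E° = 3×(-0.28) − 1×(+1.52) = -2.360.
E° = -2.360 / 2 = -1.180 V.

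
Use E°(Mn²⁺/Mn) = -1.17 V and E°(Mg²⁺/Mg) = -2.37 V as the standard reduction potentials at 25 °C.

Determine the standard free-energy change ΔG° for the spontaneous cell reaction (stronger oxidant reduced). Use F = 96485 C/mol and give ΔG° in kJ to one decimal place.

-231.6 kJ

Mn²⁺/Mn (E° = -1.17 V) is the cathode; Mg²⁺/Mg (E° = -2.37 V) is the anode, so E°cell = +1.20 V.
Balancing electrons gives n = 2 (lcm of 2 and 2).
ΔG° = −nFE° = −(2)(96485)(+1.20) = -231,564 J = -231.6 kJ.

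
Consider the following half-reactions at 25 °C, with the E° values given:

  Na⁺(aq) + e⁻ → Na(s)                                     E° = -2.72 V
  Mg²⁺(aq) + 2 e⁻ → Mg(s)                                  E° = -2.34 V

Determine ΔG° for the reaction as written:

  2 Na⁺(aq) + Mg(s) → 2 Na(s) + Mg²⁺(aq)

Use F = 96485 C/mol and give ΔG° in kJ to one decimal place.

+73.3 kJ

As written, Na⁺/Na is reduced (cathode) and Mg²⁺/Mg is oxidised (anode), so E°cell = (-2.72) − (-2.34) = -0.38 V.
Balancing electrons gives n = 2.
ΔG° = −nFE° = −(2)(96485)(-0.38) = 73,329 J = +73.3 kJ.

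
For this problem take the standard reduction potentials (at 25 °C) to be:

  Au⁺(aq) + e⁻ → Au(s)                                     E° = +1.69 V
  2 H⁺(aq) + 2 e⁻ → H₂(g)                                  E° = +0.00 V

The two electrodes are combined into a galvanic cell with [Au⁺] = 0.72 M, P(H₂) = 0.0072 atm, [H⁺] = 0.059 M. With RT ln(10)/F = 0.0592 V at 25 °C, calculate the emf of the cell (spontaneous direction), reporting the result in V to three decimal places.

Au⁺/Au is the cathode (higher E°), H⁺/H₂ the anode: E°cell = +1.69 − (+0.00) = +1.69 V, n = 2.
Overall: 2 Au⁺(aq) + H₂(g) → 2 Au(s) + 2 H⁺(aq)
Q = [H⁺]^2 / ([Au⁺]^2·P(H₂)); log Q = -0.030.
E = E° − (0.0592/n) log Q = +1.69 − (0.0592/2)(-0.030) = +1.691 V.

+1.691 V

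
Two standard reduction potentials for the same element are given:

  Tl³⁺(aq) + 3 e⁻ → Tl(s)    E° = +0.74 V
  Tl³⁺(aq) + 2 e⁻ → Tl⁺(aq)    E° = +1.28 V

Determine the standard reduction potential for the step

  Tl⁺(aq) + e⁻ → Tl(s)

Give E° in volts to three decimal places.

Sequential free energies add, so n₃E°₃ = n₁E°₁ + n₂E°₂.
With n₃ = 3, and the known step contributing 2×(+1.28) V, the unknown satisfies 1·E° = 3×(+0.74) − 2×(+1.28) = -0.340.
E° = -0.340 / 1 = -0.340 V.

-0.340 V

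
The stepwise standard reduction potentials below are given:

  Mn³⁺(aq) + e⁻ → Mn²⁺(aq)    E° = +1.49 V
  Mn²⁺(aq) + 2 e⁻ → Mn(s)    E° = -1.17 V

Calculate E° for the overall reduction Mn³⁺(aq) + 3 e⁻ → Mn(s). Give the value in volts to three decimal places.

-0.283 V

Adding the free-energy changes (−nFE°) of the two steps gives −n₃FE°₃ = −n₁FE°₁ − n₂FE°₂.
E°₃ = (1×+1.49 + 2×-1.17) / 3 = (-0.850) / 3 = -0.283 V.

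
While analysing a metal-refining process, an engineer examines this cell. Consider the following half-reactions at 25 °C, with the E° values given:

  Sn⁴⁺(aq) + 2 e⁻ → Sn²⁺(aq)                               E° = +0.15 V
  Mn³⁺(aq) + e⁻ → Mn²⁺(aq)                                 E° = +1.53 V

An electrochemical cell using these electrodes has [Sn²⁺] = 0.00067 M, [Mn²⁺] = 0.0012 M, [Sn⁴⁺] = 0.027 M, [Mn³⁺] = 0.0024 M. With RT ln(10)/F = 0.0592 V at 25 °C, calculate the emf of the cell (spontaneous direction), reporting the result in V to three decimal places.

+1.350 V

Mn³⁺/Mn²⁺ is the cathode (higher E°), Sn⁴⁺/Sn²⁺ the anode: E°cell = +1.53 − (+0.15) = +1.38 V, n = 2.
Overall: 2 Mn³⁺(aq) + Sn²⁺(aq) → 2 Mn²⁺(aq) + Sn⁴⁺(aq)
Q = [Mn²⁺]^2·[Sn⁴⁺] / ([Mn³⁺]^2·[Sn²⁺]); log Q = 1.003.
E = E° − (0.0592/n) log Q = +1.38 − (0.0592/2)(1.003) = +1.350 V.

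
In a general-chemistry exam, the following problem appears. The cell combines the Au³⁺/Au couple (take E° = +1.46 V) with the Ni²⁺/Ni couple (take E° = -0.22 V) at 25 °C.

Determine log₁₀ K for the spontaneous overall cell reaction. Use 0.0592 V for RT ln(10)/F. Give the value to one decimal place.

Cathode: Au³⁺/Au; anode: Ni²⁺/Ni. E°cell = +1.68 V, n = 6.
log K = nE°cell / 0.0592 = (6)(+1.68) / 0.0592 = 170.3.

170.3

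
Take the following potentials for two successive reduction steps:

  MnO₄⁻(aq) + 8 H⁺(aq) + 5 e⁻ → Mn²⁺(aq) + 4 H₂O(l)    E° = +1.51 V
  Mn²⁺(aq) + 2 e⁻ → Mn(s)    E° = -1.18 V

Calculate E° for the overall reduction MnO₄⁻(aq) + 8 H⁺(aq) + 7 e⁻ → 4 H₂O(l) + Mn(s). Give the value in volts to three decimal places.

+0.741 V

Adding the free-energy changes (−nFE°) of the two steps gives −n₃FE°₃ = −n₁FE°₁ − n₂FE°₂.
E°₃ = (5×+1.51 + 2×-1.18) / 7 = (+5.190) / 7 = +0.741 V.
Simply averaging or adding the two E° values would be wrong; the electron-weighted sum is required.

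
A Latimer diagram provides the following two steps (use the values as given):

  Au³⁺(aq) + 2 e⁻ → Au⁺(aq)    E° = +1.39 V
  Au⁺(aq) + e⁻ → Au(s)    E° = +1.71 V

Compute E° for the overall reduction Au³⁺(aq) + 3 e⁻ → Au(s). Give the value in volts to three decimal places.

Since ΔG° = −nFE° is additive over sequential reductions, n₃E°₃ = n₁E°₁ + n₂E°₂.
E°₃ = (2×+1.39 + 1×+1.71) / 3 = (+4.490) / 3 = +1.497 V.

+1.497 V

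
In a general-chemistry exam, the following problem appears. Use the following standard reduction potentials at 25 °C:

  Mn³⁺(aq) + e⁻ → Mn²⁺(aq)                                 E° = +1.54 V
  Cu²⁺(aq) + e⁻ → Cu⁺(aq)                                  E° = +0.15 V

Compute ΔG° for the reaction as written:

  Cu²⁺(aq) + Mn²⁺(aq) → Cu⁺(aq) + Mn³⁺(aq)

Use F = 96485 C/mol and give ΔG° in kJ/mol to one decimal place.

+134.1 kJ/mol

As written, Cu²⁺/Cu⁺ is reduced (cathode) and Mn³⁺/Mn²⁺ is oxidised (anode), so E°cell = (+0.15) − (+1.54) = -1.39 V.
Balancing electrons gives n = 1.
ΔG° = −nFE° = −(1)(96485)(-1.39) = 134,114 J = +134.1 kJ/mol.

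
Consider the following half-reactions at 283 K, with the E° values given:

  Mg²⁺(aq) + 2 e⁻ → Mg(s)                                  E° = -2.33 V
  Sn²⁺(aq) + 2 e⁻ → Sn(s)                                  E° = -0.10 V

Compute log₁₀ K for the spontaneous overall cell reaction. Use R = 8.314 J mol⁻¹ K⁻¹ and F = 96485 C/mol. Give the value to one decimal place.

Cathode: Sn²⁺/Sn; anode: Mg²⁺/Mg. E°cell = (-0.10) − (-2.33) = +2.23 V, with n = 2.
ΔG° = −nFE° = −RT ln K, so ln K = nFE°/(RT) = (2)(96485)(+2.23) / ((8.314)(283)) = 182.893.
log₁₀ K = 182.893 / ln 10 = 79.4.

79.4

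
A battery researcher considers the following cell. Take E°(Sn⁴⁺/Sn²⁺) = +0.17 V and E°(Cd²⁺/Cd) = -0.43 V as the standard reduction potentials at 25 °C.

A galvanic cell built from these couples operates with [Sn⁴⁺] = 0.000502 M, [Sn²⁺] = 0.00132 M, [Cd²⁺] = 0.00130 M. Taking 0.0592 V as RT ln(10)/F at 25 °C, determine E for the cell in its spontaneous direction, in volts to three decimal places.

+0.673 V

Sn⁴⁺/Sn²⁺ is the cathode (higher E°), Cd²⁺/Cd the anode: E°cell = +0.17 − (-0.43) = +0.60 V, n = 2.
Overall: Sn⁴⁺(aq) + Cd(s) → Sn²⁺(aq) + Cd²⁺(aq)
Q = [Sn²⁺]·[Cd²⁺] / ([Sn⁴⁺]); log Q = -2.466.
E = E° − (0.0592/n) log Q = +0.60 − (0.0592/2)(-2.466) = +0.673 V.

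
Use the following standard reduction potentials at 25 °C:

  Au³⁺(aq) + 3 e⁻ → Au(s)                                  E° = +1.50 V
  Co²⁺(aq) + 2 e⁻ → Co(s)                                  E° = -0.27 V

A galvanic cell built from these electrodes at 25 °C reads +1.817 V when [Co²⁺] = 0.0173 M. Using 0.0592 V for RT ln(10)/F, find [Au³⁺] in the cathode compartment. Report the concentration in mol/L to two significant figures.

Au³⁺/Au is the cathode, Co²⁺/Co the anode: E°cell = +1.77 V, n = 6.
Overall reaction: 2 Au³⁺(aq) + 3 Co(s) → 2 Au(s) + 3 Co²⁺(aq); Q = [Co²⁺]^3/[Au³⁺]^2.
From E = E° − (0.0592/n) log Q: log Q = (E° − E)·n/0.0592 = (+1.77 − (+1.817))·6/0.0592 = -4.7635.
So 2·log[Au³⁺] = 3·log(0.0173) − log Q = -5.2859 − (-4.7635) = -0.5224; log[Au³⁺] = -0.5224 / 2 = -0.2612; [Au³⁺] = 10^(-0.2612) ≈ 0.55 M.

0.55 M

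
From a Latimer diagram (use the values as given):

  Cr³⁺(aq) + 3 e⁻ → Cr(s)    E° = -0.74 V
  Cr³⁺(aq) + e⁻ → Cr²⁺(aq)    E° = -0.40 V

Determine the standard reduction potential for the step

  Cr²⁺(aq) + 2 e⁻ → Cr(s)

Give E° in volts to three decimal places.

Sequential free energies add, so n₃E°₃ = n₁E°₁ + n₂E°₂.
With n₃ = 3, and the known step contributing 1×(-0.40) V, the unknown satisfies 2·E° = 3×(-0.74) − 1×(-0.40) = -1.820.
E° = -1.820 / 2 = -0.910 V.

-0.910 V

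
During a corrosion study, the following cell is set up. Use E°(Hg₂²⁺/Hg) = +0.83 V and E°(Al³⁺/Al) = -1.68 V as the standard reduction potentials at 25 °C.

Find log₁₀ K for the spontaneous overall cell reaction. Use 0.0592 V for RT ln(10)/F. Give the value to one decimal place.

Cathode: Hg₂²⁺/Hg; anode: Al³⁺/Al. E°cell = +2.51 V, n = 6.
log K = nE°cell / 0.0592 = (6)(+2.51) / 0.0592 = 254.4.

254.4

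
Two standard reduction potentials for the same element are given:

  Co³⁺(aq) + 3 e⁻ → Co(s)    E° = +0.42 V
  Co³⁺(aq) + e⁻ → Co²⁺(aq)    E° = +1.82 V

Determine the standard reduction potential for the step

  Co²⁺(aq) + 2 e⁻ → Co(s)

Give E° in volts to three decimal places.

Sequential free energies add, so n₃E°₃ = n₁E°₁ + n₂E°₂.
With n₃ = 3, and the known step contributing 1×(+1.82) V, the unknown satisfies 2·E° = 3×(+0.42) − 1×(+1.82) = -0.560.
E° = -0.560 / 2 = -0.280 V.

-0.280 V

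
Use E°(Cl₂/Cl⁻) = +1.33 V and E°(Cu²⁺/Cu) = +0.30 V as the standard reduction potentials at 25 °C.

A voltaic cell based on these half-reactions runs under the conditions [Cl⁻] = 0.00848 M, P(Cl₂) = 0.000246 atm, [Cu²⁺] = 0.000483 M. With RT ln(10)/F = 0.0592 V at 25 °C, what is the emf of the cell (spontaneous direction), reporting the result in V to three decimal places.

Cl₂/Cl⁻ is the cathode (higher E°), Cu²⁺/Cu the anode: E°cell = +1.33 − (+0.30) = +1.03 V, n = 2.
Overall: Cl₂(g) + Cu(s) → 2 Cl⁻(aq) + Cu²⁺(aq)
Q = [Cl⁻]^2·[Cu²⁺] / (P(Cl₂)); log Q = -3.850.
E = E° − (0.0592/n) log Q = +1.03 − (0.0592/2)(-3.850) = +1.144 V.

+1.144 V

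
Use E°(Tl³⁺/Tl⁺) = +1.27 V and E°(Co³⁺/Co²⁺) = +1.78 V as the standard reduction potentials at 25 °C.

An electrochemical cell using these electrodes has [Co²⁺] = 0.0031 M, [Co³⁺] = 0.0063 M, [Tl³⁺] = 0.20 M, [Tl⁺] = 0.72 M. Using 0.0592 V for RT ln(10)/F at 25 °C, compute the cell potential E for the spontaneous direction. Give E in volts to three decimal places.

Co³⁺/Co²⁺ is the cathode (higher E°), Tl³⁺/Tl⁺ the anode: E°cell = +1.78 − (+1.27) = +0.51 V, n = 2.
Overall: 2 Co³⁺(aq) + Tl⁺(aq) → 2 Co²⁺(aq) + Tl³⁺(aq)
Q = [Co²⁺]^2·[Tl³⁺] / ([Co³⁺]^2·[Tl⁺]); log Q = -1.172.
E = E° − (0.0592/n) log Q = +0.51 − (0.0592/2)(-1.172) = +0.545 V.

+0.545 V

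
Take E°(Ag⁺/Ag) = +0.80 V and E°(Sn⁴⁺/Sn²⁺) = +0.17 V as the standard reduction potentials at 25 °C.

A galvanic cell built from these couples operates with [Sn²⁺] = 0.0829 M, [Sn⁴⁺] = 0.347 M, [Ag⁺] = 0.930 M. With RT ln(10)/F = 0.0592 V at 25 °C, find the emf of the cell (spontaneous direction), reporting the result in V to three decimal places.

Ag⁺/Ag is the cathode (higher E°), Sn⁴⁺/Sn²⁺ the anode: E°cell = +0.80 − (+0.17) = +0.63 V, n = 2.
Overall: 2 Ag⁺(aq) + Sn²⁺(aq) → 2 Ag(s) + Sn⁴⁺(aq)
Q = [Sn⁴⁺] / ([Ag⁺]^2·[Sn²⁺]); log Q = 0.685.
E = E° − (0.0592/n) log Q = +0.63 − (0.0592/2)(0.685) = +0.610 V.

+0.610 V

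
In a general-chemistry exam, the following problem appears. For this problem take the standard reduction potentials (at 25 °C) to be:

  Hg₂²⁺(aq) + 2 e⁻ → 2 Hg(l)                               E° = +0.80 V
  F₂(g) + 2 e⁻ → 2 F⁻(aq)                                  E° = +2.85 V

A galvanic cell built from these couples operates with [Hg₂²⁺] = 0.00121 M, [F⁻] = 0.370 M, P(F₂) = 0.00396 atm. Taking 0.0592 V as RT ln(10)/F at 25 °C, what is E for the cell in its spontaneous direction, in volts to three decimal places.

F₂/F⁻ is the cathode (higher E°), Hg₂²⁺/Hg the anode: E°cell = +2.85 − (+0.80) = +2.05 V, n = 2.
Overall: F₂(g) + 2 Hg(l) → 2 F⁻(aq) + Hg₂²⁺(aq)
Q = [F⁻]^2·[Hg₂²⁺] / (P(F₂)); log Q = -1.379.
E = E° − (0.0592/n) log Q = +2.05 − (0.0592/2)(-1.379) = +2.091 V.

+2.091 V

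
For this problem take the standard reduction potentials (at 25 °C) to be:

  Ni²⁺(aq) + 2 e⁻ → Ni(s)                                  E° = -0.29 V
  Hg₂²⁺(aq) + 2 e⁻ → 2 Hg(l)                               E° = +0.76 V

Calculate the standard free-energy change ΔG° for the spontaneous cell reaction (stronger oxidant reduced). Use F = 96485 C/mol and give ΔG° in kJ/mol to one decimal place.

-202.6 kJ/mol

Hg₂²⁺/Hg (E° = +0.76 V) is the cathode; Ni²⁺/Ni (E° = -0.29 V) is the anode, so E°cell = +1.05 V.
Balancing electrons gives n = 2 (lcm of 2 and 2).
ΔG° = −nFE° = −(2)(96485)(+1.05) = -202,618 J = -202.6 kJ/mol.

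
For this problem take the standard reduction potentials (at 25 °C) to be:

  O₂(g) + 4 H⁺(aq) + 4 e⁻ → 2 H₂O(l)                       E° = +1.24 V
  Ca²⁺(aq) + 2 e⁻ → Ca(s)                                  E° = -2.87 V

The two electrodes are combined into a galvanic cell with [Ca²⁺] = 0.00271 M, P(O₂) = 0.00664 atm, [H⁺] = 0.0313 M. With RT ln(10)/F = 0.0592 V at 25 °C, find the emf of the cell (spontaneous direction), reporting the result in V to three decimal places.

O₂/H₂O is the cathode (higher E°), Ca²⁺/Ca the anode: E°cell = +1.24 − (-2.87) = +4.11 V, n = 4.
Overall: O₂(g) + 4 H⁺(aq) + 2 Ca(s) → 2 H₂O(l) + 2 Ca²⁺(aq)
Q = [Ca²⁺]^2 / (P(O₂)·[H⁺]^4); log Q = 3.062.
E = E° − (0.0592/n) log Q = +4.11 − (0.0592/4)(3.062) = +4.065 V.

+4.065 V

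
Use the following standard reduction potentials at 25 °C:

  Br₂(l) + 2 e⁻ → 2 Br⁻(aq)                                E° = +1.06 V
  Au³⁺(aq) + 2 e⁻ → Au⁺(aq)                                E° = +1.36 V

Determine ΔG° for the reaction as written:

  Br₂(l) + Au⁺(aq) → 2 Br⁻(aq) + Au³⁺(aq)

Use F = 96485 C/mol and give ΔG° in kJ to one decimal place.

As written, Br₂/Br⁻ is reduced (cathode) and Au³⁺/Au⁺ is oxidised (anode), so E°cell = (+1.06) − (+1.36) = -0.30 V.
Balancing electrons gives n = 2.
ΔG° = −nFE° = −(2)(96485)(-0.30) = 57,891 J = +57.9 kJ.

+57.9 kJ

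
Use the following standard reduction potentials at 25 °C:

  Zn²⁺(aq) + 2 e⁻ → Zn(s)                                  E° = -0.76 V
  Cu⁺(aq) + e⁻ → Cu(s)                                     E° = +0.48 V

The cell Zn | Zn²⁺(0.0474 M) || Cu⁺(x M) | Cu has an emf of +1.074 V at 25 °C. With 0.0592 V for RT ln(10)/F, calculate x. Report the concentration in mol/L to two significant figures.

0.00034 M

Cu⁺/Cu is the cathode, Zn²⁺/Zn the anode: E°cell = +1.24 V, n = 2.
Overall reaction: 2 Cu⁺(aq) + Zn(s) → 2 Cu(s) + Zn²⁺(aq); Q = [Zn²⁺]^1/[Cu⁺]^2.
From E = E° − (0.0592/n) log Q: log Q = (E° − E)·n/0.0592 = (+1.24 − (+1.074))·2/0.0592 = 5.6081.
So 2·log[Cu⁺] = 1·log(0.0474) − log Q = -1.3242 − (5.6081) = -6.9323; log[Cu⁺] = -6.9323 / 2 = -3.4661; [Cu⁺] = 10^(-3.4661) ≈ 0.00034 M.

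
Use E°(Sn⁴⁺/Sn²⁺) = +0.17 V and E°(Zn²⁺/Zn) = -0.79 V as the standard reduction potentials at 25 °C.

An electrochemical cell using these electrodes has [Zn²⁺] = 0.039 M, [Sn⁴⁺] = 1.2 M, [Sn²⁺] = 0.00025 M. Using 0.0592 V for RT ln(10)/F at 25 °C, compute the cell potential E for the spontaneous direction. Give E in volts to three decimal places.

+1.111 V

Sn⁴⁺/Sn²⁺ is the cathode (higher E°), Zn²⁺/Zn the anode: E°cell = +0.17 − (-0.79) = +0.96 V, n = 2.
Overall: Sn⁴⁺(aq) + Zn(s) → Sn²⁺(aq) + Zn²⁺(aq)
Q = [Sn²⁺]·[Zn²⁺] / ([Sn⁴⁺]); log Q = -5.090.
E = E° − (0.0592/n) log Q = +0.96 − (0.0592/2)(-5.090) = +1.111 V.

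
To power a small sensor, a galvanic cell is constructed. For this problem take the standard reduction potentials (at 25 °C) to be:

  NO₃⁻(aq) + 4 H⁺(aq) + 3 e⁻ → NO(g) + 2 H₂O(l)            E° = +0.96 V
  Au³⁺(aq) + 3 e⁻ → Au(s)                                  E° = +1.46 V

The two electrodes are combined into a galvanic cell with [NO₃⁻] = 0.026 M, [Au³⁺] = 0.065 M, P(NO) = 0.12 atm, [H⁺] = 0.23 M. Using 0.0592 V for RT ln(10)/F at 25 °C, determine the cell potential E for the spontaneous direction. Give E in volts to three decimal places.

+0.540 V

Au³⁺/Au is the cathode (higher E°), NO₃⁻/NO the anode: E°cell = +1.46 − (+0.96) = +0.50 V, n = 3.
Overall: Au³⁺(aq) + NO(g) + 2 H₂O(l) → Au(s) + NO₃⁻(aq) + 4 H⁺(aq)
Q = [NO₃⁻]·[H⁺]^4 / ([Au³⁺]·P(NO)); log Q = -2.030.
E = E° − (0.0592/n) log Q = +0.50 − (0.0592/3)(-2.030) = +0.540 V.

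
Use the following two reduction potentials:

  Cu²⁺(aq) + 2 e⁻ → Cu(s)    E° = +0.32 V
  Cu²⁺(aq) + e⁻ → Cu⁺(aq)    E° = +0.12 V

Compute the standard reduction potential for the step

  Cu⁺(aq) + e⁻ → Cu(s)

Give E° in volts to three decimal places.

+0.520 V

Sequential free energies add, so n₃E°₃ = n₁E°₁ + n₂E°₂.
With n₃ = 2, and the known step contributing 1×(+0.12) V, the unknown satisfies 1·E° = 2×(+0.32) − 1×(+0.12) = +0.520.
E° = +0.520 / 1 = +0.520 V.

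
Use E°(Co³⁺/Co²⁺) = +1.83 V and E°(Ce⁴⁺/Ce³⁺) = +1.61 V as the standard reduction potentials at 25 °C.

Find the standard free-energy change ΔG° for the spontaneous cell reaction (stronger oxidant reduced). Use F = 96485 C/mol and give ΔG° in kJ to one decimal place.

-21.2 kJ

Co³⁺/Co²⁺ (E° = +1.83 V) is the cathode; Ce⁴⁺/Ce³⁺ (E° = +1.61 V) is the anode, so E°cell = +0.22 V.
Balancing electrons gives n = 1 (lcm of 1 and 1).
ΔG° = −nFE° = −(1)(96485)(+0.22) = -21,227 J = -21.2 kJ.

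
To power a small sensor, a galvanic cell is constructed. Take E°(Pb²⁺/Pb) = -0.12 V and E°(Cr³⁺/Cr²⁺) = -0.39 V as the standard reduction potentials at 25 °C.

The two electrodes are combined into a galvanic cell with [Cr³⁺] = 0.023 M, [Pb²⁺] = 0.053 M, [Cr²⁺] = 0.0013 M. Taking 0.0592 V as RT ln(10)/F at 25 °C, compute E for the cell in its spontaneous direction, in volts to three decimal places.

+0.158 V

Pb²⁺/Pb is the cathode (higher E°), Cr³⁺/Cr²⁺ the anode: E°cell = -0.12 − (-0.39) = +0.27 V, n = 2.
Overall: Pb²⁺(aq) + 2 Cr²⁺(aq) → Pb(s) + 2 Cr³⁺(aq)
Q = [Cr³⁺]^2 / ([Pb²⁺]·[Cr²⁺]^2); log Q = 3.771.
E = E° − (0.0592/n) log Q = +0.27 − (0.0592/2)(3.771) = +0.158 V.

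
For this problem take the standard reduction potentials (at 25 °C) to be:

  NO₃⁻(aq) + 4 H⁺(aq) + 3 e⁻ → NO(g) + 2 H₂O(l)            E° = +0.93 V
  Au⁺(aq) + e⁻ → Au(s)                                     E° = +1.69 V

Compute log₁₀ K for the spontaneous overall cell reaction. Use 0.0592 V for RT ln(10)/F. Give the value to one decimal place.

38.5

Cathode: Au⁺/Au; anode: NO₃⁻/NO. E°cell = +0.76 V, n = 3.
log K = nE°cell / 0.0592 = (3)(+0.76) / 0.0592 = 38.5.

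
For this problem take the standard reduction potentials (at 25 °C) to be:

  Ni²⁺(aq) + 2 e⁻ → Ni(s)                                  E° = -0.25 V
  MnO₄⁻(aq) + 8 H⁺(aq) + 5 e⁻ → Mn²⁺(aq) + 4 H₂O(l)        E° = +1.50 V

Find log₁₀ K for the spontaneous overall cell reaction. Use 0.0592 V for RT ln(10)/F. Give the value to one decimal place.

Cathode: MnO₄⁻/Mn²⁺; anode: Ni²⁺/Ni. E°cell = +1.75 V, n = 10.
log K = nE°cell / 0.0592 = (10)(+1.75) / 0.0592 = 295.6.

295.6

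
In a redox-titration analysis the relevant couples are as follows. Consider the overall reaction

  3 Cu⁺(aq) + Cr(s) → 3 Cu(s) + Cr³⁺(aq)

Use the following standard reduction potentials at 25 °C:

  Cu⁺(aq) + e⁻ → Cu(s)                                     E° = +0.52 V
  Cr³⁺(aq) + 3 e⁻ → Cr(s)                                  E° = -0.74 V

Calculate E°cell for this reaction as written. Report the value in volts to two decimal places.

The Cu⁺/Cu couple has the higher reduction potential, so it is the cathode; Cr³⁺/Cr is oxidised at the anode.
E°cell = E°(cathode) − E°(anode) = (+0.52) − (-0.74) = +1.26 V.

+1.26 V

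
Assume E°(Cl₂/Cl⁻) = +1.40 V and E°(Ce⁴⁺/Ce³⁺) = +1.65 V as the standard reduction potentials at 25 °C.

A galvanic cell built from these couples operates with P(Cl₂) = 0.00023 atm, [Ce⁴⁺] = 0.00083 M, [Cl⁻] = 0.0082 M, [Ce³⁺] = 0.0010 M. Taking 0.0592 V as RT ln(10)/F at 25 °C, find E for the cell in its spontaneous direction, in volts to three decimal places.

Ce⁴⁺/Ce³⁺ is the cathode (higher E°), Cl₂/Cl⁻ the anode: E°cell = +1.65 − (+1.40) = +0.25 V, n = 2.
Overall: 2 Ce⁴⁺(aq) + 2 Cl⁻(aq) → 2 Ce³⁺(aq) + Cl₂(g)
Q = [Ce³⁺]^2·P(Cl₂) / ([Ce⁴⁺]^2·[Cl⁻]^2); log Q = 0.696.
E = E° − (0.0592/n) log Q = +0.25 − (0.0592/2)(0.696) = +0.229 V.

+0.229 V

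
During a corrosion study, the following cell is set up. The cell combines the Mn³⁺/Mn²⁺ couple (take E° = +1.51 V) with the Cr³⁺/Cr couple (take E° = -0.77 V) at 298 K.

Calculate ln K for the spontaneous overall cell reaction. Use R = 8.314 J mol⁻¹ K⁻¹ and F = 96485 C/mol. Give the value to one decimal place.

Cathode: Mn³⁺/Mn²⁺; anode: Cr³⁺/Cr. E°cell = (+1.51) − (-0.77) = +2.28 V, with n = 3.
ΔG° = −nFE° = −RT ln K, so ln K = nFE°/(RT) = (3)(96485)(+2.28) / ((8.314)(298)) = 266.373.

266.4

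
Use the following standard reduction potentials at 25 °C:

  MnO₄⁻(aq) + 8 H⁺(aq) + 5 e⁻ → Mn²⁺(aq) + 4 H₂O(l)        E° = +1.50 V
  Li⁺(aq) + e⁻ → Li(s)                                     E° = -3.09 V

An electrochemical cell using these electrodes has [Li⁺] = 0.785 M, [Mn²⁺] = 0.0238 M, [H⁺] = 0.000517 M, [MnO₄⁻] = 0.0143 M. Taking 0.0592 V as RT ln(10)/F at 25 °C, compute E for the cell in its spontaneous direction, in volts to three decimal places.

MnO₄⁻/Mn²⁺ is the cathode (higher E°), Li⁺/Li the anode: E°cell = +1.50 − (-3.09) = +4.59 V, n = 5.
Overall: MnO₄⁻(aq) + 8 H⁺(aq) + 5 Li(s) → Mn²⁺(aq) + 4 H₂O(l) + 5 Li⁺(aq)
Q = [Mn²⁺]·[Li⁺]^5 / ([MnO₄⁻]·[H⁺]^8); log Q = 25.988.
E = E° − (0.0592/n) log Q = +4.59 − (0.0592/5)(25.988) = +4.282 V.

+4.282 V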